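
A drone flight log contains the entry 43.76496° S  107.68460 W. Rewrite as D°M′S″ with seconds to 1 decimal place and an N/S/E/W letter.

43°45′53.9″ S, 107°41′4.6″ W

φ: 0.764960 × 60 = 45.89760′ → 45′, remainder × 60 = 53.856″
Longitude: whole degrees 107; 41.07600′ → 41′ and 4.560″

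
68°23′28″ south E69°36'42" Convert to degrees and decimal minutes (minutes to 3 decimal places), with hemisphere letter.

68° 23.467′ S, 69° 36.700′ E

Lat: 23 + 28/60 = 23.46667′
Lon: seconds/60 = 0.70000; minutes = 36 + 0.70000 = 36.70000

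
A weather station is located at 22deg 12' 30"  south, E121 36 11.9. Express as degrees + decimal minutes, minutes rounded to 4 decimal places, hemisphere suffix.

Lat: seconds/60 = 0.50000; minutes = 12 + 0.50000 = 12.500000
λ: 36 + 11.9/60 = 36.198333′

22° 12.5000′ S, 121° 36.1983′ E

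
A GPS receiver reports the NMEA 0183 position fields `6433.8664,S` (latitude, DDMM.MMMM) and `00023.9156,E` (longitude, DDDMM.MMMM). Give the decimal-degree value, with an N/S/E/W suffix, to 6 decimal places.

Lat: split at 2 digits → 64° and 33.8664′; 64 + 33.8664/60 = 64.5644400
Lon: degrees = first 3 digits = 0, minutes = 23.9156; 0 + 23.9156/60 = 0.3985933

64.564440° S, 0.398593° E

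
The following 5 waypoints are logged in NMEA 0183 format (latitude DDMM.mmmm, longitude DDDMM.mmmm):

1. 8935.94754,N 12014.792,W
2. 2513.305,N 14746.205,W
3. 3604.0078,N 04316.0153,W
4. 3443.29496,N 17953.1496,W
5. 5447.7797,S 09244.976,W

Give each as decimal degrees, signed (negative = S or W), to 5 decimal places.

1. 89.59913, -120.24653
2. 25.22175, -147.77008
3. 36.06680, -43.26692
4. 34.72158, -179.88583
5. -54.79633, -92.74960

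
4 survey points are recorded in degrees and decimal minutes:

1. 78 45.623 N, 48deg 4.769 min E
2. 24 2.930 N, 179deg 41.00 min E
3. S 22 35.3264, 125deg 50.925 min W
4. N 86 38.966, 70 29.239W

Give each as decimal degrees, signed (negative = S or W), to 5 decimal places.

1. 78.76038, 48.07948
2. 24.04883, 179.68333
3. -22.58877, -125.84875
4. 86.64943, -70.48732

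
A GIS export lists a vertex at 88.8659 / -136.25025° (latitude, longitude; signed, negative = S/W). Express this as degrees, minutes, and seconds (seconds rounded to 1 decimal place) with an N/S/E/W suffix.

Lat: 0.865900° → 51.95400′; 0.95400 × 60 = 57.240″
Longitude is negative → W; |value| = 136.250250
λ: 0.250250 × 60 = 15.01500′ → 15′, remainder × 60 = 0.900″

88°51′57.2″ N, 136°15′0.9″ W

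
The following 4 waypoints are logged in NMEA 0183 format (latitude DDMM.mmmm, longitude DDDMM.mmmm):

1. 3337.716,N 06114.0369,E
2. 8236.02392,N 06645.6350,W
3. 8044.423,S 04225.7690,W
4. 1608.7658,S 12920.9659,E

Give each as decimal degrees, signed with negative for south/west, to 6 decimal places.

1. 33.628600, 61.233948
2. 82.600399, -66.760583
3. -80.740383, -42.429483
4. -16.146097, 129.349432

Point 1:
  Latitude: split at 2 digits → 33° and 37.716′; 33 + 37.716/60 = 33.6286000
  N ⇒ keep positive
  λ: degrees = first 3 digits = 61, minutes = 14.0369; 61 + 14.0369/60 = 61.2339483
  E → positive
Point 2:
  Latitude: degrees = first 2 digits = 82, minutes = 36.02392; 82 + 36.02392/60 = 82.6003987
  N → positive
  λ: degrees = first 3 digits = 66, minutes = 45.635; 66 + 45.635/60 = 66.7605833
  W ⇒ negate
Point 3:
  Latitude: split at 2 digits → 80° and 44.423′; 80 + 44.423/60 = 80.7403833
  S ⇒ negate
  Longitude: degrees = first 3 digits = 42, minutes = 25.769; 42 + 25.769/60 = 42.4294833
  hemisphere W, so the sign is −
Point 4:
  Lat: split at 2 digits → 16° and 8.7658′; 16 + 8.7658/60 = 16.1460967
  S ⇒ negate
  λ: degrees = first 3 digits = 129, minutes = 20.9659; 129 + 20.9659/60 = 129.3494317
  E → positive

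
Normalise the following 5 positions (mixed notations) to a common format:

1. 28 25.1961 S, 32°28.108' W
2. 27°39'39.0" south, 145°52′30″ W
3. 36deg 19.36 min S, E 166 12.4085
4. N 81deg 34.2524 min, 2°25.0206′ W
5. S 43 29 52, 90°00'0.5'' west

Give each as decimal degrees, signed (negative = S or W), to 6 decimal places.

1. -28.419935, -32.468467
2. -27.660833, -145.875000
3. -36.322667, 166.206808
4. 81.570873, -2.417010
5. -43.497778, -90.000139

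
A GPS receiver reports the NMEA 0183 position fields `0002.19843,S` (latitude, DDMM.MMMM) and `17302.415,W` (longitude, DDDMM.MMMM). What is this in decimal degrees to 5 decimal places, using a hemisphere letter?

0.03664° S, 173.04025° W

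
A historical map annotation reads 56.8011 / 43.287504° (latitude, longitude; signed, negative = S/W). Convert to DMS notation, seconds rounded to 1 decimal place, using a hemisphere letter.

φ: whole degrees 56; 48.06600′ → 48′ and 3.960″
Lon: 0.287504° → 17.25024′; 0.25024 × 60 = 15.014″

56°48′4.0″ N, 43°17′15.0″ E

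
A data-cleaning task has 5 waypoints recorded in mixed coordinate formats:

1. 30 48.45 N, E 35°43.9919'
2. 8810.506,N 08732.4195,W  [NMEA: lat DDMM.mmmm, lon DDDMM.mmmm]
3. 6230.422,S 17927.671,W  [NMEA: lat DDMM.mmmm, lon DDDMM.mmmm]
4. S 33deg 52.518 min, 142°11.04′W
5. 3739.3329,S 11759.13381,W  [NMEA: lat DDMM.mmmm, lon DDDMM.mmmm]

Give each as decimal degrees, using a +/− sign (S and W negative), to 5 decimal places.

1. 30.80750, 35.73320
2. 88.17510, -87.54033
3. -62.50703, -179.46118
4. -33.87530, -142.18400
5. -37.65555, -117.98556

Point 1:
  Latitude: 30 + 48.45/60 = 30.807500
  N → positive
  λ: 43.9919′ = 0.733198°; total 35.733198
  E → positive
Point 2:
  Latitude: degrees = first 2 digits = 88, minutes = 10.506; 88 + 10.506/60 = 88.175100
  N → positive
  Longitude: split at 3 digits → 087° and 32.4195′; 87 + 32.4195/60 = 87.540325
  hemisphere W, so the sign is −
Point 3:
  Lat: split at 2 digits → 62° and 30.422′; 62 + 30.422/60 = 62.507033
  S ⇒ negate
  Longitude: split at 3 digits → 179° and 27.671′; 179 + 27.671/60 = 179.461183
  W ⇒ negate
Point 4:
  Lat: 33 + 52.518/60 = 33.875300
  S → negative
  Longitude: 11.04′ = 0.184000°; total 142.184000
  W ⇒ negate
Point 5:
  φ: degrees = first 2 digits = 37, minutes = 39.3329; 37 + 39.3329/60 = 37.655548
  S → negative
  Longitude: degrees = first 3 digits = 117, minutes = 59.13381; 117 + 59.13381/60 = 117.985564
  W ⇒ negate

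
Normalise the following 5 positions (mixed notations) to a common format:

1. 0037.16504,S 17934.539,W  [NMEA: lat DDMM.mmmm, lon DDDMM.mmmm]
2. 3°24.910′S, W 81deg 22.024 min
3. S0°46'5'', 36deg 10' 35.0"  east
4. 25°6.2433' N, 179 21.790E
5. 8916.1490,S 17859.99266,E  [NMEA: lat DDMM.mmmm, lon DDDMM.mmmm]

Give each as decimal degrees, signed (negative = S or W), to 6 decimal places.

1. -0.619417, -179.575650
2. -3.415167, -81.367067
3. -0.768056, 36.176389
4. 25.104055, 179.363167
5. -89.269150, 178.999878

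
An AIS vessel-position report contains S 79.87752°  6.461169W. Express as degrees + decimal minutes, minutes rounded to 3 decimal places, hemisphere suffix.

Latitude: 79° + 0.877520 × 60 = 79° 52.65120′
Lon: 6° + 0.461169 × 60 = 6° 27.67014′

79° 52.651′ S, 6° 27.670′ W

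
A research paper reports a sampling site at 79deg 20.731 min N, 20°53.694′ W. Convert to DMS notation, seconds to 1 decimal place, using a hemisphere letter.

Lat: 20.73100′ → 20′ and 0.73100 × 60 = 43.860″
Lon: fractional minutes 0.69400 × 60 = 41.640″

79°20′43.9″ N, 20°53′41.6″ W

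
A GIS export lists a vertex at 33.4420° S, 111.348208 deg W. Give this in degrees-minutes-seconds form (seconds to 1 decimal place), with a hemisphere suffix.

φ: 0.442000° → 26.52000′; 0.52000 × 60 = 31.200″
Longitude: 0.348208° → 20.89248′; 0.89248 × 60 = 53.549″

33°26′31.2″ S, 111°20′53.5″ W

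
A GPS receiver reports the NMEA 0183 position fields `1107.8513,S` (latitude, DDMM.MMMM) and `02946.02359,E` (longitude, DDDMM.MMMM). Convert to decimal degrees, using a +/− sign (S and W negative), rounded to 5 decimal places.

-11.13086, 29.76706

φ: degrees = first 2 digits = 11, minutes = 7.8513; 11 + 7.8513/60 = 11.130855
S → negative
Longitude: split at 3 digits → 029° and 46.02359′; 29 + 46.02359/60 = 29.767060
E → positive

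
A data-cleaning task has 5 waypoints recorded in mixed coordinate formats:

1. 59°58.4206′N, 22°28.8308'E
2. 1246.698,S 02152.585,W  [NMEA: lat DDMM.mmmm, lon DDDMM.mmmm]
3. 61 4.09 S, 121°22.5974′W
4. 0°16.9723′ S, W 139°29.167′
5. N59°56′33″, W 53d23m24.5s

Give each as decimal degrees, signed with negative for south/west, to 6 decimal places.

Point 1:
  Latitude: 58.4206′ = 0.973677°; total 59.9736767
  N → positive
  Longitude: 28.8308′ = 0.480513°; total 22.4805133
  E → positive
Point 2:
  Latitude: degrees = first 2 digits = 12, minutes = 46.698; 12 + 46.698/60 = 12.7783000
  hemisphere S, so the sign is −
  Longitude: split at 3 digits → 021° and 52.585′; 21 + 52.585/60 = 21.8764167
  W → negative
Point 3:
  φ: 4.09′ = 0.068167°; total 61.0681667
  hemisphere S, so the sign is −
  Lon: 121 + 22.5974/60 = 121.3766233
  W → negative
Point 4:
  Latitude: 16.9723′ = 0.282872°; total 0.2828717
  S → negative
  Longitude: 139 + 29.167/60 = 139.4861167
  W → negative
Point 5:
  φ: 59° + 56/60 + 33/3600 = 59 + 0.933333 + 0.009167 = 59.9425000
  N ⇒ keep positive
  Lon: 53° + 23/60 + 24.5/3600 = 53 + 0.383333 + 0.006806 = 53.3901389
  W → negative

1. 59.973677, 22.480513
2. -12.778300, -21.876417
3. -61.068167, -121.376623
4. -0.282872, -139.486117
5. 59.942500, -53.390139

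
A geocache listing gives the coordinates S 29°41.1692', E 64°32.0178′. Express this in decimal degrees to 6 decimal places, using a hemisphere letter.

29.686153° S, 64.533630° E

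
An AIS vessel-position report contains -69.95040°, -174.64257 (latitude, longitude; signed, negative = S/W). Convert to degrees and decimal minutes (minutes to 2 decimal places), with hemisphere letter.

69° 57.02′ S, 174° 38.55′ W

Latitude is negative → S; |value| = 69.950400
φ: 69° + 0.950400 × 60 = 69° 57.0240′
Longitude is negative → W; |value| = 174.642570
Longitude: minutes = (174.642570 − 174) × 60 = 38.5542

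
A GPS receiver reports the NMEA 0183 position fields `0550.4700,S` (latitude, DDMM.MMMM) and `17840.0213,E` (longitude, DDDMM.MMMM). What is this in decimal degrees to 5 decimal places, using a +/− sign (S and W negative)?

-5.84117, 178.66702

Lat: degrees = first 2 digits = 5, minutes = 50.47; 5 + 50.47/60 = 5.841167
S ⇒ negate
Longitude: degrees = first 3 digits = 178, minutes = 40.0213; 178 + 40.0213/60 = 178.667022
E → positive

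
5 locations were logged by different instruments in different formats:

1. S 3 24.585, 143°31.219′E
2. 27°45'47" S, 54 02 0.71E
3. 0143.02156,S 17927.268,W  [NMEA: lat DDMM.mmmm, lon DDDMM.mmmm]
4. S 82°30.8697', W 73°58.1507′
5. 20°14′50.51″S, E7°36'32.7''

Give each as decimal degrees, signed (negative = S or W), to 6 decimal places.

1. -3.409750, 143.520317
2. -27.763056, 54.033531
3. -1.717026, -179.454467
4. -82.514495, -73.969178
5. -20.247364, 7.609083

Point 1:
  Latitude: 3 + 24.585/60 = 3.4097500
  S ⇒ negate
  Lon: 143 + 31.219/60 = 143.5203167
  E → positive
Point 2:
  φ: 27° + 45/60 + 47/3600 = 27 + 0.750000 + 0.013056 = 27.7630556
  hemisphere S, so the sign is −
  λ: 54 + 2/60 + 0.71/3600 = 54.0335306
  E → positive
Point 3:
  φ: split at 2 digits → 01° and 43.02156′; 1 + 43.02156/60 = 1.7170260
  hemisphere S, so the sign is −
  Longitude: split at 3 digits → 179° and 27.268′; 179 + 27.268/60 = 179.4544667
  hemisphere W, so the sign is −
Point 4:
  φ: 30.8697′ = 0.514495°; total 82.5144950
  S ⇒ negate
  λ: 73 + 58.1507/60 = 73.9691783
  W ⇒ negate
Point 5:
  Latitude: 20 + 14/60 + 50.51/3600 = 20.2473639
  hemisphere S, so the sign is −
  Lon: 7 + 36/60 + 32.7/3600 = 7.6090833
  E → positive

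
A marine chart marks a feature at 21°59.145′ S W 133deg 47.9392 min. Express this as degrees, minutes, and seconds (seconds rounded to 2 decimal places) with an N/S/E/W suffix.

Lat: fractional minutes 0.14500 × 60 = 8.7000″
Longitude: fractional minutes 0.93920 × 60 = 56.3520″

21°59′8.70″ S, 133°47′56.35″ W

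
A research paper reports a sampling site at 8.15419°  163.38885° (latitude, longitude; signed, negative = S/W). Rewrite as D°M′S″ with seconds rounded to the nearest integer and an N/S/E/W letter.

Lat: 0.154190 × 60 = 9.25140′ → 9′, remainder × 60 = 15.08″
Longitude: whole degrees 163; 23.33100′ → 23′ and 19.86″

8°09′15″ N, 163°23′20″ E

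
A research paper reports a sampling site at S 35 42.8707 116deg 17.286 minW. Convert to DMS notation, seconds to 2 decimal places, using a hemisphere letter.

35°42′52.24″ S, 116°17′17.16″ W

φ: fractional minutes 0.87070 × 60 = 52.2420″
λ: 17.28600′ → 17′ and 0.28600 × 60 = 17.1600″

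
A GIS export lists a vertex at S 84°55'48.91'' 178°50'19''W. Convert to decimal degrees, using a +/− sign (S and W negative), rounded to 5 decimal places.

φ: 84° + 55/60 + 48.91/3600 = 84 + 0.916667 + 0.013586 = 84.930253
S ⇒ negate
Lon: 50′ + 19″ = 50.31667′; 178 + 50.31667/60 = 178.838611
W → negative

-84.93025, -178.83861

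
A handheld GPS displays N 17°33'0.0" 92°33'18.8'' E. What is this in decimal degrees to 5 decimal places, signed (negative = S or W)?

Lat: 17° + 33/60 + 0/3600 = 17 + 0.550000 + 0.000000 = 17.550000
N → positive
Longitude: 33′ + 18.8″ = 33.31333′; 92 + 33.31333/60 = 92.555222
E → positive

17.55000, 92.55522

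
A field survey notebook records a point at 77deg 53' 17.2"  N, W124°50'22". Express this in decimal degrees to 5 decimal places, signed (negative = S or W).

Latitude: 53′ + 17.2″ = 53.28667′; 77 + 53.28667/60 = 77.888111
N ⇒ keep positive
Lon: 50′ + 22″ = 50.36667′; 124 + 50.36667/60 = 124.839444
W → negative

77.88811, -124.83944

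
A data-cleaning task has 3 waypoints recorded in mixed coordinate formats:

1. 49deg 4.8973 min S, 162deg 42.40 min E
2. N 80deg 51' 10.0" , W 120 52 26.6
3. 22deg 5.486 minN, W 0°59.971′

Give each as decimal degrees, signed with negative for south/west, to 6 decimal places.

1. -49.081622, 162.706667
2. 80.852778, -120.874056
3. 22.091433, -0.999517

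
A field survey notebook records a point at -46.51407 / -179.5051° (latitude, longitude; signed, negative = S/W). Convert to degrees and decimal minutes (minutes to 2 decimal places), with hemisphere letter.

46° 30.84′ S, 179° 30.31′ W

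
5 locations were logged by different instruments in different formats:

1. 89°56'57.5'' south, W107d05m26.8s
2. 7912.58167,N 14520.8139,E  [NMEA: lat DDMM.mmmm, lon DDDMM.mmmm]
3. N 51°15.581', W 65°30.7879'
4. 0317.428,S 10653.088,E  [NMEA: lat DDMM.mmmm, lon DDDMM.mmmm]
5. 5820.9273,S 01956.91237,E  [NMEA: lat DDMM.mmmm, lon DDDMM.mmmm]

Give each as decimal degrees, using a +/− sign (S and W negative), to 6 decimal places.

1. -89.949306, -107.090778
2. 79.209695, 145.346898
3. 51.259683, -65.513132
4. -3.290467, 106.884800
5. -58.348788, 19.948540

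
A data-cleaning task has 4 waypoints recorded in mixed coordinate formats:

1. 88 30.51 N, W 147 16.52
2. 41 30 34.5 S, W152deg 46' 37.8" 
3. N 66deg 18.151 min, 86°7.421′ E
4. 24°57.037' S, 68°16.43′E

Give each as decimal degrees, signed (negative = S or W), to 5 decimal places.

Point 1:
  φ: 88 + 30.51/60 = 88.508500
  N → positive
  Lon: 147 + 16.52/60 = 147.275333
  W ⇒ negate
Point 2:
  φ: 41° + 30/60 + 34.5/3600 = 41 + 0.500000 + 0.009583 = 41.509583
  hemisphere S, so the sign is −
  λ: 46′ + 37.8″ = 46.63000′; 152 + 46.63000/60 = 152.777167
  W ⇒ negate
Point 3:
  Latitude: 66 + 18.151/60 = 66.302517
  N ⇒ keep positive
  Longitude: 86 + 7.421/60 = 86.123683
  E → positive
Point 4:
  Lat: 24 + 57.037/60 = 24.950617
  S ⇒ negate
  Longitude: 16.43′ = 0.273833°; total 68.273833
  E ⇒ keep positive

1. 88.50850, -147.27533
2. -41.50958, -152.77717
3. 66.30252, 86.12368
4. -24.95062, 68.27383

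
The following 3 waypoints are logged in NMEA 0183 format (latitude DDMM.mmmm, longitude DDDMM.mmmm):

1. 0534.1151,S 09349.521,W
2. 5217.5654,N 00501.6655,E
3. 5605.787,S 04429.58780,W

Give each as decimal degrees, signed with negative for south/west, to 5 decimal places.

1. -5.56859, -93.82535
2. 52.29276, 5.02776
3. -56.09645, -44.49313

Point 1:
  φ: degrees = first 2 digits = 5, minutes = 34.1151; 5 + 34.1151/60 = 5.568585
  hemisphere S, so the sign is −
  Lon: split at 3 digits → 093° and 49.521′; 93 + 49.521/60 = 93.825350
  W ⇒ negate
Point 2:
  φ: split at 2 digits → 52° and 17.5654′; 52 + 17.5654/60 = 52.292757
  N → positive
  λ: degrees = first 3 digits = 5, minutes = 1.6655; 5 + 1.6655/60 = 5.027758
  E → positive
Point 3:
  Lat: degrees = first 2 digits = 56, minutes = 5.787; 56 + 5.787/60 = 56.096450
  hemisphere S, so the sign is −
  Lon: split at 3 digits → 044° and 29.5878′; 44 + 29.5878/60 = 44.493130
  hemisphere W, so the sign is −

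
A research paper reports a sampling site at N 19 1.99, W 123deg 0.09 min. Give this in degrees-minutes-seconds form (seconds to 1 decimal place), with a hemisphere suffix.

Lat: 1.99000′ → 1′ and 0.99000 × 60 = 59.400″
λ: fractional minutes 0.09000 × 60 = 5.400″

19°01′59.4″ N, 123°00′5.4″ W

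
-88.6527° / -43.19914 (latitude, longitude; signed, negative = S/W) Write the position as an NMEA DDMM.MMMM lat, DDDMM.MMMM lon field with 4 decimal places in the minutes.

8839.1620,S / 04311.9484,W

Latitude is negative → S; |value| = 88.652700
Lat: 88° + 0.652700 × 60 = 88° 39.162000′
Longitude is negative → W; |value| = 43.199140
Longitude: 43° + 0.199140 × 60 = 43° 11.948400′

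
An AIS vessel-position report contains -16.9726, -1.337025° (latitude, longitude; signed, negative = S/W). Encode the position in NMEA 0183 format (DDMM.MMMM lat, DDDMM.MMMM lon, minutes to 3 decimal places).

Latitude is negative → S; |value| = 16.972600
Lat: minutes = (16.972600 − 16) × 60 = 58.35600
Longitude is negative → W; |value| = 1.337025
λ: fractional part 0.337025 → 20.22150 minutes

1658.356,S / 00120.222,W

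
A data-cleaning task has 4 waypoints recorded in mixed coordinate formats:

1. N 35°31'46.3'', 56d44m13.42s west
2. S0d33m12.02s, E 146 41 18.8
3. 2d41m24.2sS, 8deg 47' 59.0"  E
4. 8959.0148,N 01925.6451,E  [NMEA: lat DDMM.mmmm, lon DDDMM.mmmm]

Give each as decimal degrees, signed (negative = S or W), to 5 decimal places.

1. 35.52953, -56.73706
2. -0.55334, 146.68856
3. -2.69006, 8.79972
4. 89.98358, 19.42742

Point 1:
  Lat: 31′ + 46.3″ = 31.77167′; 35 + 31.77167/60 = 35.529528
  N ⇒ keep positive
  λ: 56 + 44/60 + 13.42/3600 = 56.737061
  hemisphere W, so the sign is −
Point 2:
  Lat: 0° + 33/60 + 12.02/3600 = 0 + 0.550000 + 0.003339 = 0.553339
  S → negative
  λ: 41′ + 18.8″ = 41.31333′; 146 + 41.31333/60 = 146.688556
  E → positive
Point 3:
  φ: 2 + 41/60 + 24.2/3600 = 2.690056
  S ⇒ negate
  Longitude: 8° + 47/60 + 59/3600 = 8 + 0.783333 + 0.016389 = 8.799722
  E ⇒ keep positive
Point 4:
  φ: split at 2 digits → 89° and 59.0148′; 89 + 59.0148/60 = 89.983580
  N ⇒ keep positive
  λ: split at 3 digits → 019° and 25.6451′; 19 + 25.6451/60 = 19.427418
  E ⇒ keep positive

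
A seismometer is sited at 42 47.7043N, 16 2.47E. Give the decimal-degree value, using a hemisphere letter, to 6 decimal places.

φ: 47.7043′ = 0.795072°; total 42.7950717
Lon: 16 + 2.47/60 = 16.0411667

42.795072° N, 16.041167° E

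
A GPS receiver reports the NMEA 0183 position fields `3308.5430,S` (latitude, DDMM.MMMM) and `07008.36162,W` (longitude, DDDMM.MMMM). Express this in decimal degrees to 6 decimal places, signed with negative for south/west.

Lat: degrees = first 2 digits = 33, minutes = 8.543; 33 + 8.543/60 = 33.1423833
hemisphere S, so the sign is −
Lon: split at 3 digits → 070° and 8.36162′; 70 + 8.36162/60 = 70.1393603
W ⇒ negate

-33.142383, -70.139360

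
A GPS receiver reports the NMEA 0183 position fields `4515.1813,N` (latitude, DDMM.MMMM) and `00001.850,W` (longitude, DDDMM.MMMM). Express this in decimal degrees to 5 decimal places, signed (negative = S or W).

45.25302, -0.03083

Lat: split at 2 digits → 45° and 15.1813′; 45 + 15.1813/60 = 45.253022
N → positive
λ: split at 3 digits → 000° and 1.85′; 0 + 1.85/60 = 0.030833
W ⇒ negate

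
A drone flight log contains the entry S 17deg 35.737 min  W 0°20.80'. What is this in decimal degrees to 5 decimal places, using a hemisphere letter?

17.59562° S, 0.34667° W

φ: 35.737′ = 0.595617°; total 17.595617
Lon: 0 + 20.8/60 = 0.346667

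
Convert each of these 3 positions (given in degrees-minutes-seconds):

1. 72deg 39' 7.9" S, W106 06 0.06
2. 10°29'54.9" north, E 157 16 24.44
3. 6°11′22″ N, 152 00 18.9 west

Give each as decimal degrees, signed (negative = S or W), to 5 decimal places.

1. -72.65219, -106.10002
2. 10.49858, 157.27346
3. 6.18944, -152.00525

Point 1:
  Latitude: 39′ + 7.9″ = 39.13167′; 72 + 39.13167/60 = 72.652194
  hemisphere S, so the sign is −
  λ: 6′ + 0.06″ = 6.00100′; 106 + 6.00100/60 = 106.100017
  W → negative
Point 2:
  Lat: 29′ + 54.9″ = 29.91500′; 10 + 29.91500/60 = 10.498583
  N → positive
  λ: 157° + 16/60 + 24.44/3600 = 157 + 0.266667 + 0.006789 = 157.273456
  E → positive
Point 3:
  φ: 6 + 11/60 + 22/3600 = 6.189444
  N ⇒ keep positive
  Longitude: 152° + 0/60 + 18.9/3600 = 152 + 0.000000 + 0.005250 = 152.005250
  hemisphere W, so the sign is −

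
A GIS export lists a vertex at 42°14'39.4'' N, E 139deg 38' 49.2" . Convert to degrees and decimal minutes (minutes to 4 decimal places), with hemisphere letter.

42° 14.6567′ N, 139° 38.8200′ E

Latitude: 14 + 39.4/60 = 14.656667′
λ: seconds/60 = 0.82000; minutes = 38 + 0.82000 = 38.820000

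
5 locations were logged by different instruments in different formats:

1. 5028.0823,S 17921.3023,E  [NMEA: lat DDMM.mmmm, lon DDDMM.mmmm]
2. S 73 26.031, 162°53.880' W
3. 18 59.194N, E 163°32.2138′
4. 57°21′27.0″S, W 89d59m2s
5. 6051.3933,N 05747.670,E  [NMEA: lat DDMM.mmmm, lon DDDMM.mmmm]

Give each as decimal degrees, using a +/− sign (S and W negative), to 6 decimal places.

1. -50.468038, 179.355038
2. -73.433850, -162.898000
3. 18.986567, 163.536897
4. -57.357500, -89.983889
5. 60.856555, 57.794500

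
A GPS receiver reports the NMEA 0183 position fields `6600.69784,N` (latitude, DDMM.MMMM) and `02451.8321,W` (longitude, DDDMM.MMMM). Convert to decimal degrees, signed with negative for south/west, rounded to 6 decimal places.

66.011631, -24.863868

Latitude: degrees = first 2 digits = 66, minutes = 0.69784; 66 + 0.69784/60 = 66.0116307
N ⇒ keep positive
λ: split at 3 digits → 024° and 51.8321′; 24 + 51.8321/60 = 24.8638683
W ⇒ negate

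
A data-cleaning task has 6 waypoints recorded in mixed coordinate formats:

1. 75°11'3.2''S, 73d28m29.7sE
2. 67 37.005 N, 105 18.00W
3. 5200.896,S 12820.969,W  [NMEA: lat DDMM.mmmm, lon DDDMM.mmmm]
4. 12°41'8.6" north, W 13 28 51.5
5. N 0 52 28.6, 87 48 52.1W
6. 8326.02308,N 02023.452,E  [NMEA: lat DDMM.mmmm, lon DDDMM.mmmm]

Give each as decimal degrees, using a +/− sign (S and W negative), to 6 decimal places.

Point 1:
  Lat: 75 + 11/60 + 3.2/3600 = 75.1842222
  hemisphere S, so the sign is −
  Longitude: 73° + 28/60 + 29.7/3600 = 73 + 0.466667 + 0.008250 = 73.4749167
  E → positive
Point 2:
  Lat: 67 + 37.005/60 = 67.6167500
  N ⇒ keep positive
  Longitude: 18′ = 0.300000°; total 105.3000000
  W ⇒ negate
Point 3:
  Lat: degrees = first 2 digits = 52, minutes = 0.896; 52 + 0.896/60 = 52.0149333
  hemisphere S, so the sign is −
  Lon: degrees = first 3 digits = 128, minutes = 20.969; 128 + 20.969/60 = 128.3494833
  W ⇒ negate
Point 4:
  Latitude: 12° + 41/60 + 8.6/3600 = 12 + 0.683333 + 0.002389 = 12.6857222
  N → positive
  Longitude: 13° + 28/60 + 51.5/3600 = 13 + 0.466667 + 0.014306 = 13.4809722
  hemisphere W, so the sign is −
Point 5:
  φ: 52′ + 28.6″ = 52.47667′; 0 + 52.47667/60 = 0.8746111
  N ⇒ keep positive
  Lon: 87 + 48/60 + 52.1/3600 = 87.8144722
  W → negative
Point 6:
  φ: degrees = first 2 digits = 83, minutes = 26.02308; 83 + 26.02308/60 = 83.4337180
  N ⇒ keep positive
  Longitude: degrees = first 3 digits = 20, minutes = 23.452; 20 + 23.452/60 = 20.3908667
  E → positive

1. -75.184222, 73.474917
2. 67.616750, -105.300000
3. -52.014933, -128.349483
4. 12.685722, -13.480972
5. 0.874611, -87.814472
6. 83.433718, 20.390867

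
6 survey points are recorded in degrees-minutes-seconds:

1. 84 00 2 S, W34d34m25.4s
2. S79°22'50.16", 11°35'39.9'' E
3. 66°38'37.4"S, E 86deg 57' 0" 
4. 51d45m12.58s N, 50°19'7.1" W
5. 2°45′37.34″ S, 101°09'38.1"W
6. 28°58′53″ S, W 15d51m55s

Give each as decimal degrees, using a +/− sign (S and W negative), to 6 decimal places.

1. -84.000556, -34.573722
2. -79.380600, 11.594417
3. -66.643722, 86.950000
4. 51.753494, -50.318639
5. -2.760372, -101.160583
6. -28.981389, -15.865278

Point 1:
  φ: 0′ + 2″ = 0.03333′; 84 + 0.03333/60 = 84.0005556
  S ⇒ negate
  Lon: 34′ + 25.4″ = 34.42333′; 34 + 34.42333/60 = 34.5737222
  hemisphere W, so the sign is −
Point 2:
  Latitude: 79° + 22/60 + 50.16/3600 = 79 + 0.366667 + 0.013933 = 79.3806000
  hemisphere S, so the sign is −
  Lon: 11° + 35/60 + 39.9/3600 = 11 + 0.583333 + 0.011083 = 11.5944167
  E → positive
Point 3:
  φ: 66° + 38/60 + 37.4/3600 = 66 + 0.633333 + 0.010389 = 66.6437222
  S ⇒ negate
  Lon: 57′ + 0″ = 57.00000′; 86 + 57.00000/60 = 86.9500000
  E ⇒ keep positive
Point 4:
  Latitude: 45′ + 12.58″ = 45.20967′; 51 + 45.20967/60 = 51.7534944
  N → positive
  Lon: 19′ + 7.1″ = 19.11833′; 50 + 19.11833/60 = 50.3186389
  hemisphere W, so the sign is −
Point 5:
  Latitude: 2 + 45/60 + 37.34/3600 = 2.7603722
  hemisphere S, so the sign is −
  λ: 101 + 9/60 + 38.1/3600 = 101.1605833
  W ⇒ negate
Point 6:
  φ: 28° + 58/60 + 53/3600 = 28 + 0.966667 + 0.014722 = 28.9813889
  S ⇒ negate
  λ: 15 + 51/60 + 55/3600 = 15.8652778
  W ⇒ negate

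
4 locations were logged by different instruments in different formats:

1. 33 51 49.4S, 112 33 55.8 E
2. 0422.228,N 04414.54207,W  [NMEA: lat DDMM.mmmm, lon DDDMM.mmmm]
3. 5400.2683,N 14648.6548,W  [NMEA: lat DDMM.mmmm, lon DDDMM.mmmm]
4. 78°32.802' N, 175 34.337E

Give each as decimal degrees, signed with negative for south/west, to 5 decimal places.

1. -33.86372, 112.56550
2. 4.37047, -44.24237
3. 54.00447, -146.81091
4. 78.54670, 175.57228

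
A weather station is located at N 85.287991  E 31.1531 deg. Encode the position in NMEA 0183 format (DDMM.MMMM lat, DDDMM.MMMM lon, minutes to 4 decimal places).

Lat: minutes = (85.287991 − 85) × 60 = 17.279460
λ: minutes = (31.153100 − 31) × 60 = 9.186000

8517.2795,N / 03109.1860,E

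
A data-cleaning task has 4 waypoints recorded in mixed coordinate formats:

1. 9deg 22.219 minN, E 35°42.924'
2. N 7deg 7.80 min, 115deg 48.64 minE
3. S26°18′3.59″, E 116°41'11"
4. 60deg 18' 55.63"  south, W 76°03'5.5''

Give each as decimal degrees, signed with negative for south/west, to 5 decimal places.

Point 1:
  φ: 9 + 22.219/60 = 9.370317
  N ⇒ keep positive
  Longitude: 42.924′ = 0.715400°; total 35.715400
  E → positive
Point 2:
  Latitude: 7.8′ = 0.130000°; total 7.130000
  N → positive
  λ: 115 + 48.64/60 = 115.810667
  E ⇒ keep positive
Point 3:
  Latitude: 26° + 18/60 + 3.59/3600 = 26 + 0.300000 + 0.000997 = 26.300997
  hemisphere S, so the sign is −
  Longitude: 41′ + 11″ = 41.18333′; 116 + 41.18333/60 = 116.686389
  E ⇒ keep positive
Point 4:
  Lat: 18′ + 55.63″ = 18.92717′; 60 + 18.92717/60 = 60.315453
  hemisphere S, so the sign is −
  λ: 76 + 3/60 + 5.5/3600 = 76.051528
  W → negative

1. 9.37032, 35.71540
2. 7.13000, 115.81067
3. -26.30100, 116.68639
4. -60.31545, -76.05153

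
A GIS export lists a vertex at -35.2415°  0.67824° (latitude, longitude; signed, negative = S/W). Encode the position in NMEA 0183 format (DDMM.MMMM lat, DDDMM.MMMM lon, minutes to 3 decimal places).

3514.490,S / 00040.694,E

Latitude is negative → S; |value| = 35.241500
Latitude: 35° + 0.241500 × 60 = 35° 14.49000′
Lon: minutes = (0.678240 − 0) × 60 = 40.69440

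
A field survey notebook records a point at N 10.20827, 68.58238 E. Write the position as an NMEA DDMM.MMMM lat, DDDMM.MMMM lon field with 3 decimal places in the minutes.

Latitude: fractional part 0.208270 → 12.49620 minutes
Longitude: 68° + 0.582380 × 60 = 68° 34.94280′

1012.496,N / 06834.943,E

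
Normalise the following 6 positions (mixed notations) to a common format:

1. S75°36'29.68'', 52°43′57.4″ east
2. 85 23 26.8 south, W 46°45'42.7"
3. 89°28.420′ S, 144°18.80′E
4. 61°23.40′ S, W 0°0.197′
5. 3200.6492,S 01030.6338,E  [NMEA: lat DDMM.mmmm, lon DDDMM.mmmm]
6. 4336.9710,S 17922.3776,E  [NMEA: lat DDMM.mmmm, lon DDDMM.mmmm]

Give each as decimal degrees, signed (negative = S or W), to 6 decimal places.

Point 1:
  Lat: 75° + 36/60 + 29.68/3600 = 75 + 0.600000 + 0.008244 = 75.6082444
  S → negative
  Longitude: 52 + 43/60 + 57.4/3600 = 52.7326111
  E → positive
Point 2:
  φ: 23′ + 26.8″ = 23.44667′; 85 + 23.44667/60 = 85.3907778
  hemisphere S, so the sign is −
  Longitude: 46° + 45/60 + 42.7/3600 = 46 + 0.750000 + 0.011861 = 46.7618611
  W ⇒ negate
Point 3:
  Lat: 28.42′ = 0.473667°; total 89.4736667
  hemisphere S, so the sign is −
  Longitude: 18.8′ = 0.313333°; total 144.3133333
  E ⇒ keep positive
Point 4:
  φ: 23.4′ = 0.390000°; total 61.3900000
  hemisphere S, so the sign is −
  λ: 0.197′ = 0.003283°; total 0.0032833
  W ⇒ negate
Point 5:
  φ: split at 2 digits → 32° and 0.6492′; 32 + 0.6492/60 = 32.0108200
  S → negative
  λ: split at 3 digits → 010° and 30.6338′; 10 + 30.6338/60 = 10.5105633
  E → positive
Point 6:
  Lat: split at 2 digits → 43° and 36.971′; 43 + 36.971/60 = 43.6161833
  hemisphere S, so the sign is −
  Longitude: split at 3 digits → 179° and 22.3776′; 179 + 22.3776/60 = 179.3729600
  E ⇒ keep positive

1. -75.608244, 52.732611
2. -85.390778, -46.761861
3. -89.473667, 144.313333
4. -61.390000, -0.003283
5. -32.010820, 10.510563
6. -43.616183, 179.372960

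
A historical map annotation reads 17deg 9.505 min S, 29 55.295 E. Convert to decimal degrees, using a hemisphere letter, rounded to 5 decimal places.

φ: 17 + 9.505/60 = 17.158417
λ: 55.295′ = 0.921583°; total 29.921583

17.15842° S, 29.92158° E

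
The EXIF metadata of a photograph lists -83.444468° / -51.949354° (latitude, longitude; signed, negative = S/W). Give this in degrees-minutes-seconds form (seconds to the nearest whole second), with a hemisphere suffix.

83°26′40″ S, 51°56′58″ W

Latitude is negative → S; |value| = 83.444468
φ: 0.444468 × 60 = 26.66808′ → 26′, remainder × 60 = 40.08″
Longitude is negative → W; |value| = 51.949354
Lon: 0.949354 × 60 = 56.96124′ → 56′, remainder × 60 = 57.67″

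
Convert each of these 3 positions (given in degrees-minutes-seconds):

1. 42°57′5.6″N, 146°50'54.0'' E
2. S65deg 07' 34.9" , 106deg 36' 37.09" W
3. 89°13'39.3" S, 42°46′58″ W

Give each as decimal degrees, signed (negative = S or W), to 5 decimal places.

Point 1:
  Lat: 57′ + 5.6″ = 57.09333′; 42 + 57.09333/60 = 42.951556
  N ⇒ keep positive
  λ: 50′ + 54″ = 50.90000′; 146 + 50.90000/60 = 146.848333
  E → positive
Point 2:
  Latitude: 65° + 7/60 + 34.9/3600 = 65 + 0.116667 + 0.009694 = 65.126361
  hemisphere S, so the sign is −
  Longitude: 36′ + 37.09″ = 36.61817′; 106 + 36.61817/60 = 106.610303
  W ⇒ negate
Point 3:
  Latitude: 89 + 13/60 + 39.3/3600 = 89.227583
  S ⇒ negate
  λ: 46′ + 58″ = 46.96667′; 42 + 46.96667/60 = 42.782778
  W ⇒ negate

1. 42.95156, 146.84833
2. -65.12636, -106.61030
3. -89.22758, -42.78278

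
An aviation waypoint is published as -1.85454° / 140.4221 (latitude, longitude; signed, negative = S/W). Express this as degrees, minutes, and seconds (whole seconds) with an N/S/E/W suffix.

1°51′16″ S, 140°25′20″ E

Latitude is negative → S; |value| = 1.854540
Lat: 0.854540 × 60 = 51.27240′ → 51′, remainder × 60 = 16.34″
Lon: 0.422100° → 25.32600′; 0.32600 × 60 = 19.56″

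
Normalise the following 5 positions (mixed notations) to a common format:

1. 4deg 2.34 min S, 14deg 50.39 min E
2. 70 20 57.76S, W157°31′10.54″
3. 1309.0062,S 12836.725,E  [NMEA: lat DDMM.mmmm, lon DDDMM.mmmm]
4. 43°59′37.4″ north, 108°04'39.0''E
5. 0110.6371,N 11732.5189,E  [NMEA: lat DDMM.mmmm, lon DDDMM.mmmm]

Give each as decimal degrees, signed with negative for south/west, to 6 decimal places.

1. -4.039000, 14.839833
2. -70.349378, -157.519594
3. -13.150103, 128.612083
4. 43.993722, 108.077500
5. 1.177285, 117.541982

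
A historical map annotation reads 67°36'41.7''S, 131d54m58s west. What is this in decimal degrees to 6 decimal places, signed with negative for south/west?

-67.611583, -131.916111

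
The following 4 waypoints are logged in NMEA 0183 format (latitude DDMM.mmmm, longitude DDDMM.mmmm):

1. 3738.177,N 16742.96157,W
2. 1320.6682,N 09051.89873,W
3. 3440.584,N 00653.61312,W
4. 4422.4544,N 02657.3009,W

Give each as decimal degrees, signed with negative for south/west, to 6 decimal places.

Point 1:
  Latitude: split at 2 digits → 37° and 38.177′; 37 + 38.177/60 = 37.6362833
  N ⇒ keep positive
  Lon: degrees = first 3 digits = 167, minutes = 42.96157; 167 + 42.96157/60 = 167.7160262
  W ⇒ negate
Point 2:
  Latitude: split at 2 digits → 13° and 20.6682′; 13 + 20.6682/60 = 13.3444700
  N → positive
  Longitude: degrees = first 3 digits = 90, minutes = 51.89873; 90 + 51.89873/60 = 90.8649788
  W ⇒ negate
Point 3:
  φ: split at 2 digits → 34° and 40.584′; 34 + 40.584/60 = 34.6764000
  N ⇒ keep positive
  λ: degrees = first 3 digits = 6, minutes = 53.61312; 6 + 53.61312/60 = 6.8935520
  W → negative
Point 4:
  Lat: split at 2 digits → 44° and 22.4544′; 44 + 22.4544/60 = 44.3742400
  N ⇒ keep positive
  λ: degrees = first 3 digits = 26, minutes = 57.3009; 26 + 57.3009/60 = 26.9550150
  W ⇒ negate

1. 37.636283, -167.716026
2. 13.344470, -90.864979
3. 34.676400, -6.893552
4. 44.374240, -26.955015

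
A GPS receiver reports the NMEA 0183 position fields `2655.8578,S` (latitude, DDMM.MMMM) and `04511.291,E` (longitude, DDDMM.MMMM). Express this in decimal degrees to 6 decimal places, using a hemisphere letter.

26.930963° S, 45.188183° E

Latitude: split at 2 digits → 26° and 55.8578′; 26 + 55.8578/60 = 26.9309633
Lon: degrees = first 3 digits = 45, minutes = 11.291; 45 + 11.291/60 = 45.1881833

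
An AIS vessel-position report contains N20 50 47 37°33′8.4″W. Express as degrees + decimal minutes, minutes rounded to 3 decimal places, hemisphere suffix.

20° 50.783′ N, 37° 33.140′ W

φ: seconds/60 = 0.78333; minutes = 50 + 0.78333 = 50.78333
Lon: seconds/60 = 0.14000; minutes = 33 + 0.14000 = 33.14000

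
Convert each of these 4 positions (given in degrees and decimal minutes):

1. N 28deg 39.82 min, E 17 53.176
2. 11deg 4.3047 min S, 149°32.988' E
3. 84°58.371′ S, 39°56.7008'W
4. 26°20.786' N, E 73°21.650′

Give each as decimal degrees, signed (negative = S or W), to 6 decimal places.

1. 28.663667, 17.886267
2. -11.071745, 149.549800
3. -84.972850, -39.945013
4. 26.346433, 73.360833

Point 1:
  Latitude: 39.82′ = 0.663667°; total 28.6636667
  N ⇒ keep positive
  Lon: 17 + 53.176/60 = 17.8862667
  E ⇒ keep positive
Point 2:
  Latitude: 11 + 4.3047/60 = 11.0717450
  S ⇒ negate
  λ: 149 + 32.988/60 = 149.5498000
  E ⇒ keep positive
Point 3:
  Lat: 84 + 58.371/60 = 84.9728500
  S ⇒ negate
  Longitude: 39 + 56.7008/60 = 39.9450133
  hemisphere W, so the sign is −
Point 4:
  Lat: 26 + 20.786/60 = 26.3464333
  N → positive
  λ: 73 + 21.65/60 = 73.3608333
  E → positive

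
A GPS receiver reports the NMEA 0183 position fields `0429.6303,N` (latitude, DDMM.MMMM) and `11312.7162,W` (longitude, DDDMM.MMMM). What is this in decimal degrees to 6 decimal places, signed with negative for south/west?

4.493838, -113.211937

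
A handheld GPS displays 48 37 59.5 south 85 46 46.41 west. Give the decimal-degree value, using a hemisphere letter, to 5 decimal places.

Lat: 37′ + 59.5″ = 37.99167′; 48 + 37.99167/60 = 48.633194
λ: 85 + 46/60 + 46.41/3600 = 85.779558

48.63319° S, 85.77956° W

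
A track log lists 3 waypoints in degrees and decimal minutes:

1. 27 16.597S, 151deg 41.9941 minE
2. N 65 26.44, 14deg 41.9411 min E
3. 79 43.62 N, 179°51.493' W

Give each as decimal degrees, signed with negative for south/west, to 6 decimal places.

1. -27.276617, 151.699902
2. 65.440667, 14.699018
3. 79.727000, -179.858217

Point 1:
  Lat: 16.597′ = 0.276617°; total 27.2766167
  S ⇒ negate
  λ: 41.9941′ = 0.699902°; total 151.6999017
  E → positive
Point 2:
  Lat: 26.44′ = 0.440667°; total 65.4406667
  N → positive
  Lon: 14 + 41.9411/60 = 14.6990183
  E → positive
Point 3:
  φ: 43.62′ = 0.727000°; total 79.7270000
  N ⇒ keep positive
  Lon: 51.493′ = 0.858217°; total 179.8582167
  hemisphere W, so the sign is −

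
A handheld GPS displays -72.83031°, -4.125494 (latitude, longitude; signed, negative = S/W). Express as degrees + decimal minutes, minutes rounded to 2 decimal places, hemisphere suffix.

72° 49.82′ S, 4° 7.53′ W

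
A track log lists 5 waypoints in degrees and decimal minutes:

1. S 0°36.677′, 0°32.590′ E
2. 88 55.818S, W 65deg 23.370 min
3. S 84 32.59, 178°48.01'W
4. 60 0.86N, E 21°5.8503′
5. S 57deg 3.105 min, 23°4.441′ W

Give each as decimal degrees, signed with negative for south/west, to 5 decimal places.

1. -0.61128, 0.54317
2. -88.93030, -65.38950
3. -84.54317, -178.80017
4. 60.01433, 21.09751
5. -57.05175, -23.07402

Point 1:
  Latitude: 0 + 36.677/60 = 0.611283
  S ⇒ negate
  λ: 0 + 32.59/60 = 0.543167
  E ⇒ keep positive
Point 2:
  Latitude: 88 + 55.818/60 = 88.930300
  S ⇒ negate
  Longitude: 65 + 23.37/60 = 65.389500
  hemisphere W, so the sign is −
Point 3:
  Lat: 84 + 32.59/60 = 84.543167
  S → negative
  Lon: 178 + 48.01/60 = 178.800167
  hemisphere W, so the sign is −
Point 4:
  φ: 60 + 0.86/60 = 60.014333
  N → positive
  Lon: 21 + 5.8503/60 = 21.097505
  E → positive
Point 5:
  Latitude: 3.105′ = 0.051750°; total 57.051750
  hemisphere S, so the sign is −
  Longitude: 4.441′ = 0.074017°; total 23.074017
  W → negative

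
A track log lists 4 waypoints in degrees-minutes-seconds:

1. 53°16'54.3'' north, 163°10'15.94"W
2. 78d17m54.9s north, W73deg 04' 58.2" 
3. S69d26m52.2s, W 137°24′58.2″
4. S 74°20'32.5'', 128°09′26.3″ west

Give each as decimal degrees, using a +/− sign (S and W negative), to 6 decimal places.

Point 1:
  Latitude: 53 + 16/60 + 54.3/3600 = 53.2817500
  N ⇒ keep positive
  Lon: 10′ + 15.94″ = 10.26567′; 163 + 10.26567/60 = 163.1710944
  W ⇒ negate
Point 2:
  φ: 78° + 17/60 + 54.9/3600 = 78 + 0.283333 + 0.015250 = 78.2985833
  N ⇒ keep positive
  Lon: 4′ + 58.2″ = 4.97000′; 73 + 4.97000/60 = 73.0828333
  W ⇒ negate
Point 3:
  Lat: 26′ + 52.2″ = 26.87000′; 69 + 26.87000/60 = 69.4478333
  hemisphere S, so the sign is −
  λ: 24′ + 58.2″ = 24.97000′; 137 + 24.97000/60 = 137.4161667
  W → negative
Point 4:
  Latitude: 20′ + 32.5″ = 20.54167′; 74 + 20.54167/60 = 74.3423611
  S → negative
  λ: 9′ + 26.3″ = 9.43833′; 128 + 9.43833/60 = 128.1573056
  W ⇒ negate

1. 53.281750, -163.171094
2. 78.298583, -73.082833
3. -69.447833, -137.416167
4. -74.342361, -128.157306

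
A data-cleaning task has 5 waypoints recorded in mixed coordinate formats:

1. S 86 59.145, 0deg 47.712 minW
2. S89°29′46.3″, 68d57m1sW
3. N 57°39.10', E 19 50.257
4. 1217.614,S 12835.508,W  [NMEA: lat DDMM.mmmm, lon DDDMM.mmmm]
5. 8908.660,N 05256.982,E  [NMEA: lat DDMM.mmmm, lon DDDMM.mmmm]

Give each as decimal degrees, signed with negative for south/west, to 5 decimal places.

Point 1:
  φ: 59.145′ = 0.985750°; total 86.985750
  S → negative
  Longitude: 0 + 47.712/60 = 0.795200
  hemisphere W, so the sign is −
Point 2:
  Lat: 89 + 29/60 + 46.3/3600 = 89.496194
  S ⇒ negate
  Longitude: 68° + 57/60 + 1/3600 = 68 + 0.950000 + 0.000278 = 68.950278
  hemisphere W, so the sign is −
Point 3:
  Lat: 39.1′ = 0.651667°; total 57.651667
  N → positive
  λ: 19 + 50.257/60 = 19.837617
  E ⇒ keep positive
Point 4:
  Lat: degrees = first 2 digits = 12, minutes = 17.614; 12 + 17.614/60 = 12.293567
  S → negative
  Lon: split at 3 digits → 128° and 35.508′; 128 + 35.508/60 = 128.591800
  W ⇒ negate
Point 5:
  φ: degrees = first 2 digits = 89, minutes = 8.66; 89 + 8.66/60 = 89.144333
  N → positive
  Lon: degrees = first 3 digits = 52, minutes = 56.982; 52 + 56.982/60 = 52.949700
  E → positive

1. -86.98575, -0.79520
2. -89.49619, -68.95028
3. 57.65167, 19.83762
4. -12.29357, -128.59180
5. 89.14433, 52.94970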